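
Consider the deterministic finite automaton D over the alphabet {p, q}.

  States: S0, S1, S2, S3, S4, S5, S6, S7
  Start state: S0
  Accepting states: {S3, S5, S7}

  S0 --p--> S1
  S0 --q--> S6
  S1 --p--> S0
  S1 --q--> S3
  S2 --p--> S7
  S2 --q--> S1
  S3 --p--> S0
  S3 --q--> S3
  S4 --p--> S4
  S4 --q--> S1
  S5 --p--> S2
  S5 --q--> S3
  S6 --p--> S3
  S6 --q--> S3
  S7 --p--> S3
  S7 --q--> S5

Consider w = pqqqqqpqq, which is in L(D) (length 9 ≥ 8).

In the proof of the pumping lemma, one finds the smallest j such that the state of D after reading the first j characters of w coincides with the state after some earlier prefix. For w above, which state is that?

S3

Run of D on w = p q q q q q p q q:
  step 0: S0  (start)
  step 1: S1  (read p: S0→S1)
  step 2: S3  (read q: S1→S3)
  step 3: S3  (read q: S3→S3)   ← first repeat (S3 seen earlier)
  step 4: S3  (read q: S3→S3)
  step 5: S3  (read q: S3→S3)
  step 6: S3  (read q: S3→S3)
  step 7: S0  (read p: S3→S0)
  step 8: S6  (read q: S0→S6)
  step 9: S3  (read q: S6→S3)

The earliest repeat is at step j = 3: D is in S3, which it already visited at step i = 2.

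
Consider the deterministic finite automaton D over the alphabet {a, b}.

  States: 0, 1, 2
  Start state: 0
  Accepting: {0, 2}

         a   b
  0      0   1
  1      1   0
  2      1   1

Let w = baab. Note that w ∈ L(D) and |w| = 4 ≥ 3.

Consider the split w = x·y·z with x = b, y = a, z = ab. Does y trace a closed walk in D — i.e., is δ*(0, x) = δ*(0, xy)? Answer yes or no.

yes

State sequence: 0 -b-> 1 -a-> 1

After x (step 1): 1. After xy (step 2): 1.
They match, so y = a drives D around a cycle from 1 back to itself; pumping y any number of times keeps D in 1 before reading z, and xyⁱz ∈ L(D) for every i ≥ 0.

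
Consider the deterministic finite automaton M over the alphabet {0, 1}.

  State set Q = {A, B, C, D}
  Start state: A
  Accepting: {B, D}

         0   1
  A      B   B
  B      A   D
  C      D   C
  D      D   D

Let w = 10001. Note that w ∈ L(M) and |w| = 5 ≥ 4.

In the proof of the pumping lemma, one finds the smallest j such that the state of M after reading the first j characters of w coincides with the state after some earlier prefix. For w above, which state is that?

Run of M on w = 1 0 0 0 1:
  step 0: A  (start)
  step 1: B  (read 1: A→B)
  step 2: A  (read 0: B→A)   ← first repeat (A seen earlier)
  step 3: B  (read 0: A→B)
  step 4: A  (read 0: B→A)
  step 5: B  (read 1: A→B)

The earliest repeat is at step j = 2: M is in A, which it already visited at step i = 0.
The DFA has 4 states, so the proof of the pumping lemma guarantees a repeated state among the first 4+1 visited; the segment between the two visits is the pumpable y.

A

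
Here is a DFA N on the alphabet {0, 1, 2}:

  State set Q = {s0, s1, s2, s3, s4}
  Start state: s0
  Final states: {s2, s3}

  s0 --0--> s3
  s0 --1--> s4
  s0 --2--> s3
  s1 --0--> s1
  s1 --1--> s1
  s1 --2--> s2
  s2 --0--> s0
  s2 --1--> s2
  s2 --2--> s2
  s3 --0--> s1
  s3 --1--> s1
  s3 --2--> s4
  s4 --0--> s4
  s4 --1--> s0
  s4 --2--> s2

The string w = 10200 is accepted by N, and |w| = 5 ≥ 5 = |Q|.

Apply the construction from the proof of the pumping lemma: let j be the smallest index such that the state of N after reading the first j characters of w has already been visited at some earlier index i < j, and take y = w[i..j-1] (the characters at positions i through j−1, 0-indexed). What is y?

State sequence: s0 -1-> s4 -0-> s4 -2-> s2 -0-> s0 -0-> s3
First repeat at step 2: s4 was already visited.

So i = 1, j = 2, giving x = w[0:1] = 1, y = w[1:2] = 0, z = w[2:5] = 200.
Check: |xy| = 2 ≤ 5 and |y| = 1 ≥ 1. Reading y takes N from s4 back to s4, so every xyⁱz is accepted.
Since N has 5 states, any run of length ≥ 5 visits 5+1 states, so by pigeonhole some state repeats within the first 5 steps — that repeat gives the pumpable loop.

0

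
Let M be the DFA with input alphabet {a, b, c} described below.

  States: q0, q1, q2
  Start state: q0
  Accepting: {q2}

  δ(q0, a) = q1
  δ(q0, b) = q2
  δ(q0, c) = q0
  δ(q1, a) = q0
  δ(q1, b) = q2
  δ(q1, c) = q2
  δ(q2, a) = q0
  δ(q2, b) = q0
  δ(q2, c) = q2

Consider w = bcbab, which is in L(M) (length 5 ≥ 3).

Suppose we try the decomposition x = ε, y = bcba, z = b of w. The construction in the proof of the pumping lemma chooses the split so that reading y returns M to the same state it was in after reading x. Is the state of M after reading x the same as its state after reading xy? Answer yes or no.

no

Run of M on the first 4 characters of w = b c b a:
  step 0: q0  (start)
  step 1: q2  (read b: q0→q2)
  step 2: q2  (read c: q2→q2)
  step 3: q0  (read b: q2→q0)
  step 4: q1  (read a: q0→q1)

After x (step 0): q0. After xy (step 4): q1.
They differ (q0 ≠ q1), so y is not a cycle from the state after x; this split is not the one the pumping-lemma construction produces, and pumping y need not keep the string in L(M).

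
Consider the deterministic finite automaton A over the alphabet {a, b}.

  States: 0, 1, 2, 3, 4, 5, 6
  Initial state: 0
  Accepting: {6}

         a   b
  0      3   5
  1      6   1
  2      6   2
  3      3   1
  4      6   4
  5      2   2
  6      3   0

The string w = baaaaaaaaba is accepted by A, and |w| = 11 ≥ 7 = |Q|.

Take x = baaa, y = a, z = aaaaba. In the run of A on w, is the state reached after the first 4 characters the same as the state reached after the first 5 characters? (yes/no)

Run of A on the first 5 characters of w = b a a a a:
  step 0: 0  (start)
  step 1: 5  (read b: 0→5)
  step 2: 2  (read a: 5→2)
  step 3: 6  (read a: 2→6)
  step 4: 3  (read a: 6→3)
  step 5: 3  (read a: 3→3)

After x (step 4): 3. After xy (step 5): 3.
They match, so y = a drives A around a cycle from 3 back to itself; pumping y any number of times keeps A in 3 before reading z, and xyⁱz ∈ L(A) for every i ≥ 0.

yes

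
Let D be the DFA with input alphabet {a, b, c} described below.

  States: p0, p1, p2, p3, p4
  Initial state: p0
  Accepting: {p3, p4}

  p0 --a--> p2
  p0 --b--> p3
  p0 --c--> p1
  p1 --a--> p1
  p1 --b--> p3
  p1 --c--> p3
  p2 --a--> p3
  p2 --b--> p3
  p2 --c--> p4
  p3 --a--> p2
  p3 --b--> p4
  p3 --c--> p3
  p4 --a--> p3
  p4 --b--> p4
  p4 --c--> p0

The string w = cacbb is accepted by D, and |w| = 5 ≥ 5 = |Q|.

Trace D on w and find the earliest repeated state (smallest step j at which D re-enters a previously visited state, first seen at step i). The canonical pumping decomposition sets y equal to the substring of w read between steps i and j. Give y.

Run of D on w = c a c b b:
  step 0: p0  (start)
  step 1: p1  (read c: p0→p1)
  step 2: p1  (read a: p1→p1)   ← first repeat (p1 seen earlier)
  step 3: p3  (read c: p1→p3)
  step 4: p4  (read b: p3→p4)
  step 5: p4  (read b: p4→p4)

So i = 1, j = 2, giving x = w[0:1] = c, y = w[1:2] = a, z = w[2:5] = cbb.
Check: |xy| = 2 ≤ 5 and |y| = 1 ≥ 1. Reading y takes D from p1 back to p1, so every xyⁱz is accepted.

a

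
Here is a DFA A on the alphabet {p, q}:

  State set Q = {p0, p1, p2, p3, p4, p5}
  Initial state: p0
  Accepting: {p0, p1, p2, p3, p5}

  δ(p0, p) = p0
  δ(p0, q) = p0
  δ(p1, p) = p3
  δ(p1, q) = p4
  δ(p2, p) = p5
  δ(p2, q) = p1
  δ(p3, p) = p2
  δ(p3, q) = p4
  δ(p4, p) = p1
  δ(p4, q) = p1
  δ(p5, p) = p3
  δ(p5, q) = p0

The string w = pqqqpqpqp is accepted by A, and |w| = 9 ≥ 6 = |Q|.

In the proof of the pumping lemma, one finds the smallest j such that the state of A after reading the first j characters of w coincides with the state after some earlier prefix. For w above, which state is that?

Run of A on w = p q q q p q p q p:
  step 0: p0  (start)
  step 1: p0  (read p: p0→p0)   ← first repeat (p0 seen earlier)
  step 2: p0  (read q: p0→p0)
  step 3: p0  (read q: p0→p0)
  step 4: p0  (read q: p0→p0)
  step 5: p0  (read p: p0→p0)
  step 6: p0  (read q: p0→p0)
  step 7: p0  (read p: p0→p0)
  step 8: p0  (read q: p0→p0)
  step 9: p0  (read p: p0→p0)

The earliest repeat is at step j = 1: A is in p0, which it already visited at step i = 0.
Pumping length from the standard proof: p = 6 (the number of states). The repeated state found above gives |xy| = j ≤ 6 and |y| = j − i ≥ 1.

p0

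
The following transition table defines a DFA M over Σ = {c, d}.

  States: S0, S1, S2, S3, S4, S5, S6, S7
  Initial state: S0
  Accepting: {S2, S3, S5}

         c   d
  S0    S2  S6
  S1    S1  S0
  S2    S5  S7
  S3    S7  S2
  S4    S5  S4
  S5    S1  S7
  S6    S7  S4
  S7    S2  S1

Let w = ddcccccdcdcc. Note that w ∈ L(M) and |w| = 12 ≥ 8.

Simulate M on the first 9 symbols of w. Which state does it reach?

State sequence: S0 -d-> S6 -d-> S4 -c-> S5 -c-> S1 -c-> S1 -c-> S1 -c-> S1 -d-> S0 -c-> S2

After reading 9 characters, M is in state S2.

S2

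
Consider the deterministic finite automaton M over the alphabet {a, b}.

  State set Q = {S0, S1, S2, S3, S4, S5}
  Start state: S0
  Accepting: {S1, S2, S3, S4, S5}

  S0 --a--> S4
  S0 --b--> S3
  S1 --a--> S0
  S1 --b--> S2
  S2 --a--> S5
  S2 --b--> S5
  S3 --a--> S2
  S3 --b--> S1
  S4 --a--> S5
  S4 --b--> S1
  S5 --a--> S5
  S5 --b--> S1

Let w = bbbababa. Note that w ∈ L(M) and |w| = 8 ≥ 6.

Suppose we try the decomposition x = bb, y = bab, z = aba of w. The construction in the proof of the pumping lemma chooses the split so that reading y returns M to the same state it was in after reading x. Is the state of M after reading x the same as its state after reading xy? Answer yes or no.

yes

State sequence: S0 -b-> S3 -b-> S1 -b-> S2 -a-> S5 -b-> S1

After x (step 2): S1. After xy (step 5): S1.
They match, so y = bab drives M around a cycle from S1 back to itself; pumping y any number of times keeps M in S1 before reading z, and xyⁱz ∈ L(M) for every i ≥ 0.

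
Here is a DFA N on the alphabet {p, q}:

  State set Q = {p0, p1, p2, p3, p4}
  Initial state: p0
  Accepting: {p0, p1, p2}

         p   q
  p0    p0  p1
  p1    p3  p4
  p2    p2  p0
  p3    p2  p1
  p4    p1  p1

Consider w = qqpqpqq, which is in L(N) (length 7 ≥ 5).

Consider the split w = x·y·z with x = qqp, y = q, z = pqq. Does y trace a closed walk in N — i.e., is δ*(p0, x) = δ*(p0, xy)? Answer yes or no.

State sequence: p0 -q-> p1 -q-> p4 -p-> p1 -q-> p4

After x (step 3): p1. After xy (step 4): p4.
They differ (p1 ≠ p4), so y is not a cycle from the state after x; this split is not the one the pumping-lemma construction produces, and pumping y need not keep the string in L(N).

no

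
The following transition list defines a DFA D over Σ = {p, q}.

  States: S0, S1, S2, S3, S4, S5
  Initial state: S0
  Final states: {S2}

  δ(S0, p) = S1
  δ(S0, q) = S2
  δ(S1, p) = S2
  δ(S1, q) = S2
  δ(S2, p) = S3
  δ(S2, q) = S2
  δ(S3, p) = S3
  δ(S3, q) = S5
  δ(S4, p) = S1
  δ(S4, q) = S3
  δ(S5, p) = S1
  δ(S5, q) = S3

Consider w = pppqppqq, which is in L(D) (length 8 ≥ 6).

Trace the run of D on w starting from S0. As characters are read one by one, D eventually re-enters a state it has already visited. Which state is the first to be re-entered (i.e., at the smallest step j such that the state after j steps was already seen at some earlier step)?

State sequence: S0 -p-> S1 -p-> S2 -p-> S3 -q-> S5 -p-> S1 -p-> S2 -q-> S2 -q-> S2
First repeat at step 5: S1 was already visited.

The earliest repeat is at step j = 5: D is in S1, which it already visited at step i = 1.

S1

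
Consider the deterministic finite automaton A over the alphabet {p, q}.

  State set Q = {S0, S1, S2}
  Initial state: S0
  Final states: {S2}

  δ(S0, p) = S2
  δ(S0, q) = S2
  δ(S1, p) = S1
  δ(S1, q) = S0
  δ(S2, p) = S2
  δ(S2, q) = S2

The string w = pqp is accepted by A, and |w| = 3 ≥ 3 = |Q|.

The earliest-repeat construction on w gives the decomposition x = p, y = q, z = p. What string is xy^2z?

pqqp

xy^2z = p·q·q·p = pqqp.
Reading y = q takes A from S2 back to S2, so after x·y·y the machine is still in S2, and z then leads to the accepting state S2. Hence pqqp ∈ L(A).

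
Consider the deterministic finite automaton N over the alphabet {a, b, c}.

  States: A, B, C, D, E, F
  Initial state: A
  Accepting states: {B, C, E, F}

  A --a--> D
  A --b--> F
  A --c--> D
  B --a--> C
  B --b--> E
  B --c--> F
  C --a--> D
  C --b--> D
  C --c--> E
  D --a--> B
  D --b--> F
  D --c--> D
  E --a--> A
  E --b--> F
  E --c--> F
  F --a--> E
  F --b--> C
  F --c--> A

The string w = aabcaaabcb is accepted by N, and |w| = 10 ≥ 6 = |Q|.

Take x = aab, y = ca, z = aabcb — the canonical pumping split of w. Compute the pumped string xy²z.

aabcacaaabcb

xy^2z = aab·ca·ca·aabcb = aabcacaaabcb.
Reading y = ca takes N from E back to E, so after x·y·y the machine is still in E, and z then leads to the accepting state F. Hence aabcacaaabcb ∈ L(N).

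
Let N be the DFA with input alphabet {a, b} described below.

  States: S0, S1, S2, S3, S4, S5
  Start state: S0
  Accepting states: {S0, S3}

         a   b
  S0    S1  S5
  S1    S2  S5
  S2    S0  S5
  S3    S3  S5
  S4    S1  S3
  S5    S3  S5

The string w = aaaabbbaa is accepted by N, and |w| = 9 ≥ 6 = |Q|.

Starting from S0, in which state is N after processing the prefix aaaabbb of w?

Run of N on the first 7 characters of w = a a a a b b b:
  step 0: S0  (start)
  step 1: S1  (read a: S0→S1)
  step 2: S2  (read a: S1→S2)
  step 3: S0  (read a: S2→S0)
  step 4: S1  (read a: S0→S1)
  step 5: S5  (read b: S1→S5)
  step 6: S5  (read b: S5→S5)
  step 7: S5  (read b: S5→S5)

After reading 7 characters, N is in state S5.
(This kind of state-tracing is the core of the pumping-lemma construction: with 6 states, pigeonhole forces a repeat within the first 6 steps.)

S5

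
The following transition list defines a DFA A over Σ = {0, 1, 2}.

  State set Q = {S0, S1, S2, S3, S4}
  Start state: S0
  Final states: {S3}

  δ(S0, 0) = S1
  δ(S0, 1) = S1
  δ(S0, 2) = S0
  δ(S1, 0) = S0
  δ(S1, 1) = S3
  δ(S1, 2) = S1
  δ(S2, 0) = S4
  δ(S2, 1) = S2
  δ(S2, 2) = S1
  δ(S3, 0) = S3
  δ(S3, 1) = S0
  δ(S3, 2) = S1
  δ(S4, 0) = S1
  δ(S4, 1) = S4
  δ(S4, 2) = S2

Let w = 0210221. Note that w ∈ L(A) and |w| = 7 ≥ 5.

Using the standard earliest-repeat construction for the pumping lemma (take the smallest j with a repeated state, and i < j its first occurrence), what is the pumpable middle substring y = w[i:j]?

Run of A on w = 0 2 1 0 2 2 1:
  step 0: S0  (start)
  step 1: S1  (read 0: S0→S1)
  step 2: S1  (read 2: S1→S1)   ← first repeat (S1 seen earlier)
  step 3: S3  (read 1: S1→S3)
  step 4: S3  (read 0: S3→S3)
  step 5: S1  (read 2: S3→S1)
  step 6: S1  (read 2: S1→S1)
  step 7: S3  (read 1: S1→S3)

So i = 1, j = 2, giving x = w[0:1] = 0, y = w[1:2] = 2, z = w[2:7] = 10221.
Check: |xy| = 2 ≤ 5 and |y| = 1 ≥ 1. Reading y takes A from S1 back to S1, so every xyⁱz is accepted.
With |Q| = 5, pigeonhole forces a state repeat no later than step 5; the substring read between the first and second visits to that state can be pumped.

2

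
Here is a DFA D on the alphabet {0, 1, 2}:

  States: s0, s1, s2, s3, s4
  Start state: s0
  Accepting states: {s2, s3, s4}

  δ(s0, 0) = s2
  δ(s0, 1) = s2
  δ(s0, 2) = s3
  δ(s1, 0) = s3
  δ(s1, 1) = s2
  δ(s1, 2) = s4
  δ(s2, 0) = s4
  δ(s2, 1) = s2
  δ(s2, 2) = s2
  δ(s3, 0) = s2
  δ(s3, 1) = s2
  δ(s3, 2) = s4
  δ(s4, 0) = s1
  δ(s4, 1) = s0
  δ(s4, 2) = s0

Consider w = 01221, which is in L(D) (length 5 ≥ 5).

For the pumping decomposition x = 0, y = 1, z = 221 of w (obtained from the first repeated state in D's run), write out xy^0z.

0221

xy⁰z = xz = 0·221 = 0221.
Reading y = 1 takes D from s2 back to s2, so after x the machine is still in s2, and z then leads to the accepting state s2. Hence 0221 ∈ L(D).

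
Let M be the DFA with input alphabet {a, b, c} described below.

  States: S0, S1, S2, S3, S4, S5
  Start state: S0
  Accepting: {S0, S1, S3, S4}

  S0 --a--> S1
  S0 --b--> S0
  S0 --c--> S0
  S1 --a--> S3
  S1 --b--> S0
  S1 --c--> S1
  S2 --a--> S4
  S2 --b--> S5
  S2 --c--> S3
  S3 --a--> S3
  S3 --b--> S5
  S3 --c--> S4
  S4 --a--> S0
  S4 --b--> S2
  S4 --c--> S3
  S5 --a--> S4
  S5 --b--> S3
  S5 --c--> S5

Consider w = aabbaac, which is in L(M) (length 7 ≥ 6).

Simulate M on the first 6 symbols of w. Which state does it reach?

State sequence: S0 -a-> S1 -a-> S3 -b-> S5 -b-> S3 -a-> S3 -a-> S3

After reading 6 characters, M is in state S3.

S3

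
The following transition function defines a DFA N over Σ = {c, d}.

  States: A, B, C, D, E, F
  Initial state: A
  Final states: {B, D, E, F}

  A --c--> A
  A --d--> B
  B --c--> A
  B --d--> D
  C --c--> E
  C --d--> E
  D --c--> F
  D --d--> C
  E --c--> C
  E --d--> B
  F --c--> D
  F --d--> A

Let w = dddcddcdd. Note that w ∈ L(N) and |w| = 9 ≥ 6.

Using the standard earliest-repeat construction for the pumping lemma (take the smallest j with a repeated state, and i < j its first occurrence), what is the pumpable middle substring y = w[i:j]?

State sequence: A -d-> B -d-> D -d-> C -c-> E -d-> B -d-> D -c-> F -d-> A -d-> B
First repeat at step 5: B was already visited.

So i = 1, j = 5, giving x = w[0:1] = d, y = w[1:5] = ddcd, z = w[5:9] = dcdd.
Check: |xy| = 5 ≤ 6 and |y| = 4 ≥ 1. Reading y takes N from B back to B, so every xyⁱz is accepted.

ddcd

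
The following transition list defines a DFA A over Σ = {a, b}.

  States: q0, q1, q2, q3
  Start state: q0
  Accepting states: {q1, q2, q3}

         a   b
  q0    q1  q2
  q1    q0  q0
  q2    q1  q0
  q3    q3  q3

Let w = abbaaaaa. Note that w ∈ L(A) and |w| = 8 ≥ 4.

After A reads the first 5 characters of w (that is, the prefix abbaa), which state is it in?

State sequence: q0 -a-> q1 -b-> q0 -b-> q2 -a-> q1 -a-> q0

After reading 5 characters, A is in state q0.

q0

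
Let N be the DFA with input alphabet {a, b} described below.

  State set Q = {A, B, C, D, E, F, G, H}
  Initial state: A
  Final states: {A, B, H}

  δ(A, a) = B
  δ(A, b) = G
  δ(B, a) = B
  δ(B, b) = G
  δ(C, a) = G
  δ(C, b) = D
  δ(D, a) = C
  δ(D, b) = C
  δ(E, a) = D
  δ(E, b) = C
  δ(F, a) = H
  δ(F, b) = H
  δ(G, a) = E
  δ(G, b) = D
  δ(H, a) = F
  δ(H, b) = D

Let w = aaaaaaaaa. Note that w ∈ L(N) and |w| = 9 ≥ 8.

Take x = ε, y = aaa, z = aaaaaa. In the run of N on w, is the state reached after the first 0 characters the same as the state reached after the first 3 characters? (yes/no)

Run of N on the first 3 characters of w = a a a:
  step 0: A  (start)
  step 1: B  (read a: A→B)
  step 2: B  (read a: B→B)
  step 3: B  (read a: B→B)

After x (step 0): A. After xy (step 3): B.
They differ (A ≠ B), so y is not a cycle from the state after x; this split is not the one the pumping-lemma construction produces, and pumping y need not keep the string in L(N).

no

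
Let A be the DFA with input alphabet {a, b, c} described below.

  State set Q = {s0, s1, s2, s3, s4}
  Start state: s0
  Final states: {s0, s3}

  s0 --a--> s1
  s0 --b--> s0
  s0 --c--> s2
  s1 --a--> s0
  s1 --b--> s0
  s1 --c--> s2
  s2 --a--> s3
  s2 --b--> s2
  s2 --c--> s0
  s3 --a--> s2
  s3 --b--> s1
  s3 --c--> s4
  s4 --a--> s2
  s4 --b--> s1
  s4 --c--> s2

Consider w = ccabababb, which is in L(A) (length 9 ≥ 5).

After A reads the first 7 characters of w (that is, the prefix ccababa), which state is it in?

Run of A on the first 7 characters of w = c c a b a b a:
  step 0: s0  (start)
  step 1: s2  (read c: s0→s2)
  step 2: s0  (read c: s2→s0)
  step 3: s1  (read a: s0→s1)
  step 4: s0  (read b: s1→s0)
  step 5: s1  (read a: s0→s1)
  step 6: s0  (read b: s1→s0)
  step 7: s1  (read a: s0→s1)

After reading 7 characters, A is in state s1.
(This kind of state-tracing is the core of the pumping-lemma construction: with 5 states, pigeonhole forces a repeat within the first 5 steps.)

s1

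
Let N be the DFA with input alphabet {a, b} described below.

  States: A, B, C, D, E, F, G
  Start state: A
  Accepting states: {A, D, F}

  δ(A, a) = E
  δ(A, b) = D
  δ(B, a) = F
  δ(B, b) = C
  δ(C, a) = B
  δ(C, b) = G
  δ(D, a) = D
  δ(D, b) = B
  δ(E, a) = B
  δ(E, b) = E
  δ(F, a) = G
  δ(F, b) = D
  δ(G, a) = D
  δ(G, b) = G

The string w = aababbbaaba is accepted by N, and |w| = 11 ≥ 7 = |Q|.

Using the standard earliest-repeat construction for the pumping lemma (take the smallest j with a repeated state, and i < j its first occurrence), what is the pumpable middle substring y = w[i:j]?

Run of N on w = a a b a b b b a a b a:
  step 0: A  (start)
  step 1: E  (read a: A→E)
  step 2: B  (read a: E→B)
  step 3: C  (read b: B→C)
  step 4: B  (read a: C→B)   ← first repeat (B seen earlier)
  step 5: C  (read b: B→C)
  step 6: G  (read b: C→G)
  step 7: G  (read b: G→G)
  step 8: D  (read a: G→D)
  step 9: D  (read a: D→D)
  step 10: B  (read b: D→B)
  step 11: F  (read a: B→F)

So i = 2, j = 4, giving x = w[0:2] = aa, y = w[2:4] = ba, z = w[4:11] = bbbaaba.
Check: |xy| = 4 ≤ 7 and |y| = 2 ≥ 1. Reading y takes N from B back to B, so every xyⁱz is accepted.

ba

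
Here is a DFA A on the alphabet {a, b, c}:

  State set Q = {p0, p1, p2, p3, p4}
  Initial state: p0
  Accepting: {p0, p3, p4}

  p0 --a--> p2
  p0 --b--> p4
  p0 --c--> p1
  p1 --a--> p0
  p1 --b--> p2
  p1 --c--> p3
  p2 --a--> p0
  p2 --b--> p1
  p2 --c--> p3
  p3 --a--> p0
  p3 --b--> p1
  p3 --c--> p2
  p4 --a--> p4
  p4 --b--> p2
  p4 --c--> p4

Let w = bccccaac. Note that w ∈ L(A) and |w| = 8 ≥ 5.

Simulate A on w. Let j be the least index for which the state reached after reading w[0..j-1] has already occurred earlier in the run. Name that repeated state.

p4

State sequence: p0 -b-> p4 -c-> p4 -c-> p4 -c-> p4 -c-> p4 -a-> p4 -a-> p4 -c-> p4
First repeat at step 2: p4 was already visited.

The earliest repeat is at step j = 2: A is in p4, which it already visited at step i = 1.
The DFA has 5 states, so the proof of the pumping lemma guarantees a repeated state among the first 5+1 visited; the segment between the two visits is the pumpable y.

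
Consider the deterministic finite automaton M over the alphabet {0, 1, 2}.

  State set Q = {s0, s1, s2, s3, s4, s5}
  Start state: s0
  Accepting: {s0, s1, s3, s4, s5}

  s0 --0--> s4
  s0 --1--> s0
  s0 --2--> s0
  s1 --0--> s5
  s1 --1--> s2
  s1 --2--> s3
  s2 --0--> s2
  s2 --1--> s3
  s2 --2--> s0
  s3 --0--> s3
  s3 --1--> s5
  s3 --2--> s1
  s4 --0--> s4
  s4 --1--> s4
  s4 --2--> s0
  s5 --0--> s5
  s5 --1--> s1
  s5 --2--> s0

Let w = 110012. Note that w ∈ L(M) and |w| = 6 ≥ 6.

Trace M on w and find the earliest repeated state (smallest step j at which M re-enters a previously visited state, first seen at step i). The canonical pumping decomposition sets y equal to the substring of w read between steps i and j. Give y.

State sequence: s0 -1-> s0 -1-> s0 -0-> s4 -0-> s4 -1-> s4 -2-> s0
First repeat at step 1: s0 was already visited.

So i = 0, j = 1, giving x = w[0:0] = ε, y = w[0:1] = 1, z = w[1:6] = 10012.
Check: |xy| = 1 ≤ 6 and |y| = 1 ≥ 1. Reading y takes M from s0 back to s0, so every xyⁱz is accepted.

1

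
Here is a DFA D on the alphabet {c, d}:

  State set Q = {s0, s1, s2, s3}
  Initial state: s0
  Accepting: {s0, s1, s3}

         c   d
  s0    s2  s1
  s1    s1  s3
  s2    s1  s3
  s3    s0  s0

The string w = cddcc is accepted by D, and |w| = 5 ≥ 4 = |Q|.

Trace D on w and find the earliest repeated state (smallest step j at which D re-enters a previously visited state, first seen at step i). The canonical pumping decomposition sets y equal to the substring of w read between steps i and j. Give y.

cdd

Run of D on w = c d d c c:
  step 0: s0  (start)
  step 1: s2  (read c: s0→s2)
  step 2: s3  (read d: s2→s3)
  step 3: s0  (read d: s3→s0)   ← first repeat (s0 seen earlier)
  step 4: s2  (read c: s0→s2)
  step 5: s1  (read c: s2→s1)

So i = 0, j = 3, giving x = w[0:0] = ε, y = w[0:3] = cdd, z = w[3:5] = cc.
Check: |xy| = 3 ≤ 4 and |y| = 3 ≥ 1. Reading y takes D from s0 back to s0, so every xyⁱz is accepted.
With |Q| = 4, pigeonhole forces a state repeat no later than step 4; the substring read between the first and second visits to that state can be pumped.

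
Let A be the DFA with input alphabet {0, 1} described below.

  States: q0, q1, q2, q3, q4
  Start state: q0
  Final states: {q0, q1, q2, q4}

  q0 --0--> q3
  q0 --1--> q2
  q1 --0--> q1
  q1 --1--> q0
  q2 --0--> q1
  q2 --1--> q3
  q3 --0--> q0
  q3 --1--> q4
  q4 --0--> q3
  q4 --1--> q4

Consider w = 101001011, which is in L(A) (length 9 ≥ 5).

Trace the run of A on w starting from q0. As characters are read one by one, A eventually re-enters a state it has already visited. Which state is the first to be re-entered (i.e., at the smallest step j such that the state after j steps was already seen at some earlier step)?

q0

Run of A on w = 1 0 1 0 0 1 0 1 1:
  step 0: q0  (start)
  step 1: q2  (read 1: q0→q2)
  step 2: q1  (read 0: q2→q1)
  step 3: q0  (read 1: q1→q0)   ← first repeat (q0 seen earlier)
  step 4: q3  (read 0: q0→q3)
  step 5: q0  (read 0: q3→q0)
  step 6: q2  (read 1: q0→q2)
  step 7: q1  (read 0: q2→q1)
  step 8: q0  (read 1: q1→q0)
  step 9: q2  (read 1: q0→q2)

The earliest repeat is at step j = 3: A is in q0, which it already visited at step i = 0.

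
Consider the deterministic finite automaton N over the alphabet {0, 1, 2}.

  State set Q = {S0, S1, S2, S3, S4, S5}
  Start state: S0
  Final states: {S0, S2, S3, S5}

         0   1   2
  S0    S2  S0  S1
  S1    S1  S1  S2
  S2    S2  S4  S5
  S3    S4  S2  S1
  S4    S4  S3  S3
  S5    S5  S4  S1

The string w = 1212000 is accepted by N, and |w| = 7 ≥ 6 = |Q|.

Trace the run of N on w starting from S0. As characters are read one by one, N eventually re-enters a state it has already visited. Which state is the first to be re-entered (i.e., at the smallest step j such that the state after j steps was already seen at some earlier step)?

S0

State sequence: S0 -1-> S0 -2-> S1 -1-> S1 -2-> S2 -0-> S2 -0-> S2 -0-> S2
First repeat at step 1: S0 was already visited.

The earliest repeat is at step j = 1: N is in S0, which it already visited at step i = 0.
Since N has 6 states, any run of length ≥ 6 visits 6+1 states, so by pigeonhole some state repeats within the first 6 steps — that repeat gives the pumpable loop.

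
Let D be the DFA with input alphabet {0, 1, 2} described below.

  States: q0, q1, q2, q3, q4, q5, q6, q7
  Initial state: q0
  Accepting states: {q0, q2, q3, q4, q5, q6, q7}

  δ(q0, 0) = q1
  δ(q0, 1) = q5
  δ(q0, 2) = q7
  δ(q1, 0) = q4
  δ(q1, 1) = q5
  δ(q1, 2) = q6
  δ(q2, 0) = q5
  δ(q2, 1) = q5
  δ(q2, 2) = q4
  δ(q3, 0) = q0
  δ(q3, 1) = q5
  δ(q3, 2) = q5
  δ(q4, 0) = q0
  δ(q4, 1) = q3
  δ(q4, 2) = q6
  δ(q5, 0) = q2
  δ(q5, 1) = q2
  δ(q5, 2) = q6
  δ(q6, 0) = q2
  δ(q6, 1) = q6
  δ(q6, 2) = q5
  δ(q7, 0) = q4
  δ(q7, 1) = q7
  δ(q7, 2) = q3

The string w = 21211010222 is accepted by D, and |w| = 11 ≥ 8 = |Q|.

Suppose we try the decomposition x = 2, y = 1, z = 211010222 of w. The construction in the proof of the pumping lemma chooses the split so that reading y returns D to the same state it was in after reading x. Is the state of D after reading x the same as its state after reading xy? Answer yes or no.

State sequence: q0 -2-> q7 -1-> q7

After x (step 1): q7. After xy (step 2): q7.
They match, so y = 1 drives D around a cycle from q7 back to itself; pumping y any number of times keeps D in q7 before reading z, and xyⁱz ∈ L(D) for every i ≥ 0.

yes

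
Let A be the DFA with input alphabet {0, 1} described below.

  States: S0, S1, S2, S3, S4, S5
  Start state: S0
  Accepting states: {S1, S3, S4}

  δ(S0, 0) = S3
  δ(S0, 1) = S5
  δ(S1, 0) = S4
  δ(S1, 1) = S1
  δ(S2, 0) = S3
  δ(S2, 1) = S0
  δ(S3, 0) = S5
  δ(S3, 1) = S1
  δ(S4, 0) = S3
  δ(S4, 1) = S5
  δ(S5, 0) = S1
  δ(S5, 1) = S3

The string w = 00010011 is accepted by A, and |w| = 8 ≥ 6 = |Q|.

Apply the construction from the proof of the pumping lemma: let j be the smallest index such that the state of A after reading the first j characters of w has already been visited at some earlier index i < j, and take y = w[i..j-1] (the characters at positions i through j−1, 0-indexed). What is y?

State sequence: S0 -0-> S3 -0-> S5 -0-> S1 -1-> S1 -0-> S4 -0-> S3 -1-> S1 -1-> S1
First repeat at step 4: S1 was already visited.

So i = 3, j = 4, giving x = w[0:3] = 000, y = w[3:4] = 1, z = w[4:8] = 0011.
Check: |xy| = 4 ≤ 6 and |y| = 1 ≥ 1. Reading y takes A from S1 back to S1, so every xyⁱz is accepted.
Pumping length from the standard proof: p = 6 (the number of states). The repeated state found above gives |xy| = j ≤ 6 and |y| = j − i ≥ 1.

1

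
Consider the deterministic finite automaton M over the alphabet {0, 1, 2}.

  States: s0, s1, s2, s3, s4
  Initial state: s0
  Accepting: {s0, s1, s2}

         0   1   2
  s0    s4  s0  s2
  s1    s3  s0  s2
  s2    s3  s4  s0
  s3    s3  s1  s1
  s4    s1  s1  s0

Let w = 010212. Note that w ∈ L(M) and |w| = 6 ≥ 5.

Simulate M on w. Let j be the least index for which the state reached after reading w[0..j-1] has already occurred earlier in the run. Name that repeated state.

Run of M on w = 0 1 0 2 1 2:
  step 0: s0  (start)
  step 1: s4  (read 0: s0→s4)
  step 2: s1  (read 1: s4→s1)
  step 3: s3  (read 0: s1→s3)
  step 4: s1  (read 2: s3→s1)   ← first repeat (s1 seen earlier)
  step 5: s0  (read 1: s1→s0)
  step 6: s2  (read 2: s0→s2)

The earliest repeat is at step j = 4: M is in s1, which it already visited at step i = 2.

s1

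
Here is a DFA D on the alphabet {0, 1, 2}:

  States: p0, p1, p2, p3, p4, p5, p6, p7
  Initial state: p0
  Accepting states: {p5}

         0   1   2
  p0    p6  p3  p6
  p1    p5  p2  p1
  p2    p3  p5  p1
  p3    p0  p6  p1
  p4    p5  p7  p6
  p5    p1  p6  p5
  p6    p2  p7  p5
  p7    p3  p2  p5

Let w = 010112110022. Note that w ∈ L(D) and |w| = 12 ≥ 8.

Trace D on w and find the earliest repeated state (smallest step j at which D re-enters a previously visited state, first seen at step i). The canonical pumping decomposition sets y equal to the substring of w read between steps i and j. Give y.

Run of D on w = 0 1 0 1 1 2 1 1 0 0 2 2:
  step 0: p0  (start)
  step 1: p6  (read 0: p0→p6)
  step 2: p7  (read 1: p6→p7)
  step 3: p3  (read 0: p7→p3)
  step 4: p6  (read 1: p3→p6)   ← first repeat (p6 seen earlier)
  step 5: p7  (read 1: p6→p7)
  step 6: p5  (read 2: p7→p5)
  step 7: p6  (read 1: p5→p6)
  step 8: p7  (read 1: p6→p7)
  step 9: p3  (read 0: p7→p3)
  step 10: p0  (read 0: p3→p0)
  step 11: p6  (read 2: p0→p6)
  step 12: p5  (read 2: p6→p5)

So i = 1, j = 4, giving x = w[0:1] = 0, y = w[1:4] = 101, z = w[4:12] = 12110022.
Check: |xy| = 4 ≤ 8 and |y| = 3 ≥ 1. Reading y takes D from p6 back to p6, so every xyⁱz is accepted.
With |Q| = 8, pigeonhole forces a state repeat no later than step 8; the substring read between the first and second visits to that state can be pumped.

101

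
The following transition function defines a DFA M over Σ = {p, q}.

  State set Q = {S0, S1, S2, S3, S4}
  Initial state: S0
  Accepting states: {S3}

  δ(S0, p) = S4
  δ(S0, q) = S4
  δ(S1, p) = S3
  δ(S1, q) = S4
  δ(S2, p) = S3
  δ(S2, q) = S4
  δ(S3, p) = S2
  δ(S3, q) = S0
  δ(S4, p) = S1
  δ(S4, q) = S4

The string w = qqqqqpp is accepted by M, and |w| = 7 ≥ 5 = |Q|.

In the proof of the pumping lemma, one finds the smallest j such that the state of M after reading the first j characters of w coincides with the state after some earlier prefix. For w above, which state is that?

S4

State sequence: S0 -q-> S4 -q-> S4 -q-> S4 -q-> S4 -q-> S4 -p-> S1 -p-> S3
First repeat at step 2: S4 was already visited.

The earliest repeat is at step j = 2: M is in S4, which it already visited at step i = 1.
Pumping length from the standard proof: p = 5 (the number of states). The repeated state found above gives |xy| = j ≤ 5 and |y| = j − i ≥ 1.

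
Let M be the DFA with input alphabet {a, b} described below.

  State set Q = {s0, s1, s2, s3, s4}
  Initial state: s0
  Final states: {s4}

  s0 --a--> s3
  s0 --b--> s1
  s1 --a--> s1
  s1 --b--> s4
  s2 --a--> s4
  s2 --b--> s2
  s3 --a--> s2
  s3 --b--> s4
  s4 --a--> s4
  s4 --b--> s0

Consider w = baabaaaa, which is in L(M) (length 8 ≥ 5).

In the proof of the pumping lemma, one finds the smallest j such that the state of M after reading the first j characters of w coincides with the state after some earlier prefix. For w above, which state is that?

State sequence: s0 -b-> s1 -a-> s1 -a-> s1 -b-> s4 -a-> s4 -a-> s4 -a-> s4 -a-> s4
First repeat at step 2: s1 was already visited.

The earliest repeat is at step j = 2: M is in s1, which it already visited at step i = 1.
Since M has 5 states, any run of length ≥ 5 visits 5+1 states, so by pigeonhole some state repeats within the first 5 steps — that repeat gives the pumpable loop.

s1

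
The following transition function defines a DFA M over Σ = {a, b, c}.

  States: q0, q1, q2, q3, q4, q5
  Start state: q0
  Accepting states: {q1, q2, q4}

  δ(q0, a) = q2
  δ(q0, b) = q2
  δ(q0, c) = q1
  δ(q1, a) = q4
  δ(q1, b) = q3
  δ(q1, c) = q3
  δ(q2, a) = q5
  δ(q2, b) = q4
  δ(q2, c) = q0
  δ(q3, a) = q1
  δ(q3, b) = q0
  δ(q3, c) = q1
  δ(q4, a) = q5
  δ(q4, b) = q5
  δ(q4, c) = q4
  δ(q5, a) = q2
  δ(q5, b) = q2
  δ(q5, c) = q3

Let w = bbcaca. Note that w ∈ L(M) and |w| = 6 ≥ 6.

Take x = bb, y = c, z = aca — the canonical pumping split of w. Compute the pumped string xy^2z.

xy^2z = bb·c·c·aca = bbccaca.
Reading y = c takes M from q4 back to q4, so after x·y·y the machine is still in q4, and z then leads to the accepting state q1. Hence bbccaca ∈ L(M).

bbccaca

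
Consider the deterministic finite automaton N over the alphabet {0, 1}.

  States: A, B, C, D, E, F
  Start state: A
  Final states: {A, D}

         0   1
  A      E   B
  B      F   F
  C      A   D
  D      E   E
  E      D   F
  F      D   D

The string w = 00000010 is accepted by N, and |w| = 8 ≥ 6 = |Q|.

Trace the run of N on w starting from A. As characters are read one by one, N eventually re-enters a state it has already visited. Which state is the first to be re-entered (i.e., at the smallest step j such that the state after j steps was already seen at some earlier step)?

State sequence: A -0-> E -0-> D -0-> E -0-> D -0-> E -0-> D -1-> E -0-> D
First repeat at step 3: E was already visited.

The earliest repeat is at step j = 3: N is in E, which it already visited at step i = 1.
The DFA has 6 states, so the proof of the pumping lemma guarantees a repeated state among the first 6+1 visited; the segment between the two visits is the pumpable y.

E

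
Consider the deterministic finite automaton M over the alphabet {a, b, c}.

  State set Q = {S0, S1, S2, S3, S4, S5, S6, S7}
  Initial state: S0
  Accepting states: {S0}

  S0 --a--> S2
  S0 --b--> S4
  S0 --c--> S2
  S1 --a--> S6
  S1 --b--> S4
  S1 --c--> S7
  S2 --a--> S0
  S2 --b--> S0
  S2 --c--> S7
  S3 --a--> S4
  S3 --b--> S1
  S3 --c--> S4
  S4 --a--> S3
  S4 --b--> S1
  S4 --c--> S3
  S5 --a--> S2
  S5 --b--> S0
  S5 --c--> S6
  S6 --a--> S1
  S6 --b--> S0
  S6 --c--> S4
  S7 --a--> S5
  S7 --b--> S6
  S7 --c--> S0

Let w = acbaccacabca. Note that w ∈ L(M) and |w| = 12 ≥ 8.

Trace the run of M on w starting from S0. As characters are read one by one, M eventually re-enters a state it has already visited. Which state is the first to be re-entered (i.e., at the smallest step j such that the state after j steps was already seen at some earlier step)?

S7

State sequence: S0 -a-> S2 -c-> S7 -b-> S6 -a-> S1 -c-> S7 -c-> S0 -a-> S2 -c-> S7 -a-> S5 -b-> S0 -c-> S2 -a-> S0
First repeat at step 5: S7 was already visited.

The earliest repeat is at step j = 5: M is in S7, which it already visited at step i = 2.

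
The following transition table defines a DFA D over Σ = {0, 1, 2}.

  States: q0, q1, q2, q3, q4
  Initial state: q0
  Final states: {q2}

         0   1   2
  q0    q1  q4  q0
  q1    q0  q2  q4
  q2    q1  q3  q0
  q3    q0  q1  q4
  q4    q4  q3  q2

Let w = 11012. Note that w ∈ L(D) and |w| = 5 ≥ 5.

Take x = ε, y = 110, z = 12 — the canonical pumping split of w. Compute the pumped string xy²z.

xy^2z = ε·110·110·12 = 11011012.
Reading y = 110 takes D from q0 back to q0, so after x·y·y the machine is still in q0, and z then leads to the accepting state q2. Hence 11011012 ∈ L(D).

11011012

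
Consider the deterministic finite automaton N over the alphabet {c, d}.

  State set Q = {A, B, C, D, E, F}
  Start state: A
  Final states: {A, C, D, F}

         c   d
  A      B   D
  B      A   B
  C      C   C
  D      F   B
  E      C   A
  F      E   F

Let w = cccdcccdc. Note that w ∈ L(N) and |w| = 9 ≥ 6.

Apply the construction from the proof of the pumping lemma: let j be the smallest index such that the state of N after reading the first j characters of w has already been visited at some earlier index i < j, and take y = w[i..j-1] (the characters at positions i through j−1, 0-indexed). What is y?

cc

State sequence: A -c-> B -c-> A -c-> B -d-> B -c-> A -c-> B -c-> A -d-> D -c-> F
First repeat at step 2: A was already visited.

So i = 0, j = 2, giving x = w[0:0] = ε, y = w[0:2] = cc, z = w[2:9] = cdcccdc.
Check: |xy| = 2 ≤ 6 and |y| = 2 ≥ 1. Reading y takes N from A back to A, so every xyⁱz is accepted.
Since N has 6 states, any run of length ≥ 6 visits 6+1 states, so by pigeonhole some state repeats within the first 6 steps — that repeat gives the pumpable loop.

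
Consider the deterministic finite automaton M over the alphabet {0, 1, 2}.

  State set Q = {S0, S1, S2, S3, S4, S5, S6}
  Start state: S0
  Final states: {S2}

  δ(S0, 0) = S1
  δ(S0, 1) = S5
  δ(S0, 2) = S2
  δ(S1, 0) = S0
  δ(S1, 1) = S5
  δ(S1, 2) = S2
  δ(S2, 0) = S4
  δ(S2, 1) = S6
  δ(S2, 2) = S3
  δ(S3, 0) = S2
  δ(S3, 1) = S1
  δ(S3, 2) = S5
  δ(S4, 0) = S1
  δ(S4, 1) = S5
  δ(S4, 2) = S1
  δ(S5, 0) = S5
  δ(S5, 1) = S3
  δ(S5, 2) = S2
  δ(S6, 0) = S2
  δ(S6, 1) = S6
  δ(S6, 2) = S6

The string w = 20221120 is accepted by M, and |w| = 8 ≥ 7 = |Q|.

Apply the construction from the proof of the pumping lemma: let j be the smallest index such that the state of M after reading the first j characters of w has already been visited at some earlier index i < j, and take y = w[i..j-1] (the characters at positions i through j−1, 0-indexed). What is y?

Run of M on w = 2 0 2 2 1 1 2 0:
  step 0: S0  (start)
  step 1: S2  (read 2: S0→S2)
  step 2: S4  (read 0: S2→S4)
  step 3: S1  (read 2: S4→S1)
  step 4: S2  (read 2: S1→S2)   ← first repeat (S2 seen earlier)
  step 5: S6  (read 1: S2→S6)
  step 6: S6  (read 1: S6→S6)
  step 7: S6  (read 2: S6→S6)
  step 8: S2  (read 0: S6→S2)

So i = 1, j = 4, giving x = w[0:1] = 2, y = w[1:4] = 022, z = w[4:8] = 1120.
Check: |xy| = 4 ≤ 7 and |y| = 3 ≥ 1. Reading y takes M from S2 back to S2, so every xyⁱz is accepted.

022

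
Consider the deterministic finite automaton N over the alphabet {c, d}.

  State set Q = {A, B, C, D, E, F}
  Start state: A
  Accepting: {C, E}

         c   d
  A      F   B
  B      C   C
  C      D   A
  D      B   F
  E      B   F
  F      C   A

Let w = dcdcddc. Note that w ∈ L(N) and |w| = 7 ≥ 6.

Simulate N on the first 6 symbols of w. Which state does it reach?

Run of N on the first 6 characters of w = d c d c d d:
  step 0: A  (start)
  step 1: B  (read d: A→B)
  step 2: C  (read c: B→C)
  step 3: A  (read d: C→A)
  step 4: F  (read c: A→F)
  step 5: A  (read d: F→A)
  step 6: B  (read d: A→B)

After reading 6 characters, N is in state B.
(This kind of state-tracing is the core of the pumping-lemma construction: with 6 states, pigeonhole forces a repeat within the first 6 steps.)

B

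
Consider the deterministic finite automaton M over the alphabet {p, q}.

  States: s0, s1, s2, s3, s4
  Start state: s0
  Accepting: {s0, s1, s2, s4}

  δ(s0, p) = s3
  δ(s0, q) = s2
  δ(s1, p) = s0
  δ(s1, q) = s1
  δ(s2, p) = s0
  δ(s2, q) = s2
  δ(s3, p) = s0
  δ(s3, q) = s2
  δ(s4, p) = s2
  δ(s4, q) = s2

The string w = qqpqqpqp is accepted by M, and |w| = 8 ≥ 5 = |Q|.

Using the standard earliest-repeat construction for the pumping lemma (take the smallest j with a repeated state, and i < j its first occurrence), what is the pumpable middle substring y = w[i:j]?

q

State sequence: s0 -q-> s2 -q-> s2 -p-> s0 -q-> s2 -q-> s2 -p-> s0 -q-> s2 -p-> s0
First repeat at step 2: s2 was already visited.

So i = 1, j = 2, giving x = w[0:1] = q, y = w[1:2] = q, z = w[2:8] = pqqpqp.
Check: |xy| = 2 ≤ 5 and |y| = 1 ≥ 1. Reading y takes M from s2 back to s2, so every xyⁱz is accepted.
With |Q| = 5, pigeonhole forces a state repeat no later than step 5; the substring read between the first and second visits to that state can be pumped.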